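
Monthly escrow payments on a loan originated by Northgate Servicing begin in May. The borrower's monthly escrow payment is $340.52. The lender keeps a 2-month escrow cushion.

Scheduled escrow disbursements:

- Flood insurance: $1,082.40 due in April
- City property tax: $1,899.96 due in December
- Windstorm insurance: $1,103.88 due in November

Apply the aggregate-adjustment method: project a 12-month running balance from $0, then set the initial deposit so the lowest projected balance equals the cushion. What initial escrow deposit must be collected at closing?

$960.72

Cushion = 2 × $340.52 = $681.04
Trial balance (start $0, +$340.52 each month, − disbursements):
  May: +$340.52 → $340.52
  Jun: +$340.52 → $681.04
  Jul: +$340.52 → $1,021.56
  Aug: +$340.52 → $1,362.08
  Sep: +$340.52 → $1,702.60
  Oct: +$340.52 → $2,043.12
  Nov: +$340.52 − $1,103.88 → $1,279.76
  Dec: +$340.52 − $1,899.96 → -$279.68
  Jan: +$340.52 → $60.84
  Feb: +$340.52 → $401.36
  Mar: +$340.52 → $741.88
  Apr: +$340.52 − $1,082.40 → $0.00
Lowest trial balance = -$279.68 (Dec)
Initial deposit = cushion − low point = $681.04 − (-$279.68) = $960.72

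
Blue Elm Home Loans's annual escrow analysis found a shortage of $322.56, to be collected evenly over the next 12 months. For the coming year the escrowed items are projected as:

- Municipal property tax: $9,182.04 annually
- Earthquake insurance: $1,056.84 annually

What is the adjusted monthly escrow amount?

Municipal property tax = $9,182.04
Earthquake insurance = $1,056.84
Total per year = $10,238.88
Monthly escrow = $10,238.88 / 12 = $853.24
Shortage per month = $322.56 ÷ 12 = $26.88
Adjusted monthly = $853.24 + $26.88 = $880.12

$880.12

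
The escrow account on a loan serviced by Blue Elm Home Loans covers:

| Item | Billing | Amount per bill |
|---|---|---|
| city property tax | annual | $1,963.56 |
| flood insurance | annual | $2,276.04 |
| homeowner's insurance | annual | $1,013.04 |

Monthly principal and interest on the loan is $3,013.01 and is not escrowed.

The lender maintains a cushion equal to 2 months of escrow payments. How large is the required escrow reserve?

$875.44

City property tax: $1,963.56 per year
Flood insurance: $2,276.04 per year
Homeowner's insurance: $1,013.04 per year
Total per year = $1,963.56 + $2,276.04 + $1,013.04 = $5,252.64
Monthly escrow = $5,252.64 ÷ 12 = $437.72
Required cushion = 2 × $437.72 = $875.44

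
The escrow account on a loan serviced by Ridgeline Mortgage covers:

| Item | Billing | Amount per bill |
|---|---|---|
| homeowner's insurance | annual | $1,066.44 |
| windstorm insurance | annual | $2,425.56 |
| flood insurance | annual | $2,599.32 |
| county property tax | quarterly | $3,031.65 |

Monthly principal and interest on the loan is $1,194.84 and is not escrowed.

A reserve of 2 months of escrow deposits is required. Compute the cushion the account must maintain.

Homeowner's insurance — $1,066.44
Windstorm insurance — $2,425.56
Flood insurance — $2,599.32
County property tax — $3,031.65 × 4 = $12,126.60
Total annual escrow = $1,066.44 + $2,425.56 + $2,599.32 + $12,126.60 = $18,217.92
Monthly = $18,217.92 ÷ 12 = $1,518.16
Required cushion = 2 × $1,518.16 = $3,036.32

$3,036.32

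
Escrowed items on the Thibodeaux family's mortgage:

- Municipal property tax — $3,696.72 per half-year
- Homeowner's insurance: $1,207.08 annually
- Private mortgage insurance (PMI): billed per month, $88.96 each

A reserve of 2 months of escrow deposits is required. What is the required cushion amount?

Municipal property tax = $3,696.72 × 2 = $7,393.44 annually
Homeowner's insurance = $1,207.08 annually
Private mortgage insurance (PMI) = $88.96 × 12 = $1,067.52 annually
Total annual escrow = $9,668.04
Base monthly escrow = $9,668.04 / 12 = $805.67
Cushion = 2 × $805.67 = $1,611.34

$1,611.34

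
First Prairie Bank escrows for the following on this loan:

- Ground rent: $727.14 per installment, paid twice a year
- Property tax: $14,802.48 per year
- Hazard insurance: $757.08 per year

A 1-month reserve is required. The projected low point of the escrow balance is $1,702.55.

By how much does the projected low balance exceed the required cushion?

Ground rent — $727.14 × 2 = $1,454.28
Property tax — $14,802.48
Hazard insurance — $757.08
Yearly total = $17,013.84
Per month = $17,013.84 / 12 = $1,417.82
Required cushion = 1 × $1,417.82 = $1,417.82
Surplus = $1,702.55 − $1,417.82 = $284.73

$284.73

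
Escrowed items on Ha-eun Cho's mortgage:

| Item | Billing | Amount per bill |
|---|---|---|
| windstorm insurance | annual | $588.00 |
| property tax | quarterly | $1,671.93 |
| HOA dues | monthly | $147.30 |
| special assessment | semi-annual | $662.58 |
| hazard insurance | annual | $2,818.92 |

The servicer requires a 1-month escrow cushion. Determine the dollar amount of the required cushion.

Windstorm insurance = $588.00
Property tax = $1,671.93 × 4 = $6,687.72
HOA dues = $147.30 × 12 = $1,767.60
Special assessment = $662.58 × 2 = $1,325.16
Hazard insurance = $2,818.92
Total per year = $588.00 + $6,687.72 + $1,767.60 + $1,325.16 + $2,818.92 = $13,187.40
Monthly escrow = $13,187.40 ÷ 12 = $1,098.95
Cushion = 1 × $1,098.95 = $1,098.95

$1,098.95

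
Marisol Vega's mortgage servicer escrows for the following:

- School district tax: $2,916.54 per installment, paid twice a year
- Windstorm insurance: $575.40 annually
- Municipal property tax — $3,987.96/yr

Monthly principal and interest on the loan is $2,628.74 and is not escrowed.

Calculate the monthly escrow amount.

$866.37

School district tax: $2,916.54 × 2 = $5,833.08/yr
Windstorm insurance: $575.40/yr
Municipal property tax: $3,987.96/yr
Yearly total = $5,833.08 + $575.40 + $3,987.96 = $10,396.44
Monthly = $10,396.44 / 12 = $866.37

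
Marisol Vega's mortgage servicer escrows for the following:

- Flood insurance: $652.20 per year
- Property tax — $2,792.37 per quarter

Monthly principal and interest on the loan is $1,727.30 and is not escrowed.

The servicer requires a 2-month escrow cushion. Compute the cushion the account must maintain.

$1,970.28

Flood insurance: $652.20 per year
Property tax: $2,792.37 × 4 = $11,169.48 per year
Total annual escrow = $11,821.68
Monthly = $11,821.68 / 12 = $985.14
Required cushion = 2 × $985.14 = $1,970.28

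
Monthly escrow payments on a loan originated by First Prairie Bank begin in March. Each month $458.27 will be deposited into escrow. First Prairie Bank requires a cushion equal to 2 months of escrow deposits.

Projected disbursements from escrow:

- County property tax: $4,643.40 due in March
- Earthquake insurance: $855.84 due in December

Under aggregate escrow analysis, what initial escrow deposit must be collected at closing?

$5,101.67

Cushion = 2 × $458.27 = $916.54
Trial balance (start $0, +$458.27 each month, − disbursements):
  Mar: +$458.27 − $4,643.40 → -$4,185.13
  Apr: +$458.27 → -$3,726.86
  May: +$458.27 → -$3,268.59
  Jun: +$458.27 → -$2,810.32
  Jul: +$458.27 → -$2,352.05
  Aug: +$458.27 → -$1,893.78
  Sep: +$458.27 → -$1,435.51
  Oct: +$458.27 → -$977.24
  Nov: +$458.27 → -$518.97
  Dec: +$458.27 − $855.84 → -$916.54
  Jan: +$458.27 → -$458.27
  Feb: +$458.27 → $0.00
Lowest trial balance = -$4,185.13 (Mar)
Initial deposit = cushion − low point = $916.54 − (-$4,185.13) = $5,101.67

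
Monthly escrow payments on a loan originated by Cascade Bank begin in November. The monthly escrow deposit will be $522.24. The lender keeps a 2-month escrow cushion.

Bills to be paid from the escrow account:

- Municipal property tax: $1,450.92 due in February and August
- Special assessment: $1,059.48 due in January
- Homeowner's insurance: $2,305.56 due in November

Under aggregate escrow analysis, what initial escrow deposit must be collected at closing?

$3,771.48

Cushion = 2 × $522.24 = $1,044.48
Trial balance (start $0, +$522.24 each month, − disbursements):
  Nov: +$522.24 − $2,305.56 → -$1,783.32
  Dec: +$522.24 → -$1,261.08
  Jan: +$522.24 − $1,059.48 → -$1,798.32
  Feb: +$522.24 − $1,450.92 → -$2,727.00
  Mar: +$522.24 → -$2,204.76
  Apr: +$522.24 → -$1,682.52
  May: +$522.24 → -$1,160.28
  Jun: +$522.24 → -$638.04
  Jul: +$522.24 → -$115.80
  Aug: +$522.24 − $1,450.92 → -$1,044.48
  Sep: +$522.24 → -$522.24
  Oct: +$522.24 → $0.00
Lowest trial balance = -$2,727.00 (Feb)
Initial deposit = cushion − low point = $1,044.48 − (-$2,727.00) = $3,771.48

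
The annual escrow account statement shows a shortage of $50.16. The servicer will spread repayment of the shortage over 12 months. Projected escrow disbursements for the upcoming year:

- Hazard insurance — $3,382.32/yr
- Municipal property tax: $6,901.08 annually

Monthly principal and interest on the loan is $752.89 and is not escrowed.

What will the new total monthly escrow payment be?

$861.13

Hazard insurance: $3,382.32
Municipal property tax: $6,901.08
Annual escrow total = $10,283.40
Monthly escrow = $10,283.40 ÷ 12 = $856.95
Shortage spread = $50.16 ÷ 12 = $4.18/mo
Adjusted monthly = $856.95 + $4.18 = $861.13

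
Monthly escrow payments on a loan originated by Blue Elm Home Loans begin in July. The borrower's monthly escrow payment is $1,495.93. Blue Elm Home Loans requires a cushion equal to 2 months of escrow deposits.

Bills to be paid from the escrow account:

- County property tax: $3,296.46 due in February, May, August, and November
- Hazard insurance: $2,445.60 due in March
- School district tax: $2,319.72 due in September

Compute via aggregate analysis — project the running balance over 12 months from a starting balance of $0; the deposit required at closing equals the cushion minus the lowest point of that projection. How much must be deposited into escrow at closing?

Cushion = 2 × $1,495.93 = $2,991.86
Trial balance (start $0, +$1,495.93 each month, − disbursements):
  Jul: +$1,495.93 → $1,495.93
  Aug: +$1,495.93 − $3,296.46 → -$304.60
  Sep: +$1,495.93 − $2,319.72 → -$1,128.39
  Oct: +$1,495.93 → $367.54
  Nov: +$1,495.93 − $3,296.46 → -$1,432.99
  Dec: +$1,495.93 → $62.94
  Jan: +$1,495.93 → $1,558.87
  Feb: +$1,495.93 − $3,296.46 → -$241.66
  Mar: +$1,495.93 − $2,445.60 → -$1,191.33
  Apr: +$1,495.93 → $304.60
  May: +$1,495.93 − $3,296.46 → -$1,495.93
  Jun: +$1,495.93 → $0.00
Lowest trial balance = -$1,495.93 (May)
Initial deposit = cushion − low point = $2,991.86 − (-$1,495.93) = $4,487.79

$4,487.79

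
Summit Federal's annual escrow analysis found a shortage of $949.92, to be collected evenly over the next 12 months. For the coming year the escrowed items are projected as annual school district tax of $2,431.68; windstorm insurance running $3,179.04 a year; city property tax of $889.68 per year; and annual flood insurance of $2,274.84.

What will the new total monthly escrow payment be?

$810.43

School district tax — $2,431.68/yr
Windstorm insurance — $3,179.04/yr
City property tax — $889.68/yr
Flood insurance — $2,274.84/yr
Annual escrow total = $2,431.68 + $3,179.04 + $889.68 + $2,274.84 = $8,775.24
Monthly = $8,775.24 / 12 = $731.27
Monthly shortage recovery: $949.92 / 12 = $79.16
New monthly escrow = $731.27 + $79.16 = $810.43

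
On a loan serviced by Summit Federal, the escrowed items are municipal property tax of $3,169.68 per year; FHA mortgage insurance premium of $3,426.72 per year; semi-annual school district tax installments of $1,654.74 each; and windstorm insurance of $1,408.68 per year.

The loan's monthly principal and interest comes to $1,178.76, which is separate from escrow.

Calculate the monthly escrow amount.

Municipal property tax: $3,169.68 per year
FHA mortgage insurance premium: $3,426.72 per year
School district tax: $1,654.74 × 2 = $3,309.48 per year
Windstorm insurance: $1,408.68 per year
Yearly total = $3,169.68 + $3,426.72 + $3,309.48 + $1,408.68 = $11,314.56
Base monthly escrow = $11,314.56 ÷ 12 = $942.88

$942.88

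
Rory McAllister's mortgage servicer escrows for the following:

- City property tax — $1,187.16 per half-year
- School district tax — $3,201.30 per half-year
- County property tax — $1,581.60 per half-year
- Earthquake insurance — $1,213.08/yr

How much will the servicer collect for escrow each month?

City property tax: $1,187.16 × 2 = $2,374.32
School district tax: $3,201.30 × 2 = $6,402.60
County property tax: $1,581.60 × 2 = $3,163.20
Earthquake insurance: $1,213.08
Total annual escrow = $2,374.32 + $6,402.60 + $3,163.20 + $1,213.08 = $13,153.20
Monthly escrow = $13,153.20 / 12 = $1,096.10

$1,096.10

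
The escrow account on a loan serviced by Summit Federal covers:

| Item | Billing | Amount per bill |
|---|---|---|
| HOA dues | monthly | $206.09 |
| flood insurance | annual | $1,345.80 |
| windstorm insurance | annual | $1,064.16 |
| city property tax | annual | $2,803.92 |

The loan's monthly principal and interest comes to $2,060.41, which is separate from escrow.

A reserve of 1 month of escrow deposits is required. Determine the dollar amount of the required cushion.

$640.58

HOA dues — $206.09 × 12 = $2,473.08 per year
Flood insurance — $1,345.80 per year
Windstorm insurance — $1,064.16 per year
City property tax — $2,803.92 per year
Yearly total = $7,686.96
Monthly = $7,686.96 / 12 = $640.58
Required cushion = 1 × $640.58 = $640.58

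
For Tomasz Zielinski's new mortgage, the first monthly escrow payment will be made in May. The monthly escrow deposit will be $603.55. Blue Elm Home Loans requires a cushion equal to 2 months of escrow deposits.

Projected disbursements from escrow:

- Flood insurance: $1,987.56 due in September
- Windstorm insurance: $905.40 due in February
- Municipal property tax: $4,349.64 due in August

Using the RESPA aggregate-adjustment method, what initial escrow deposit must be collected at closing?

$4,526.55

Cushion = 2 × $603.55 = $1,207.10
Trial balance (start $0, +$603.55 each month, − disbursements):
  May: +$603.55 → $603.55
  Jun: +$603.55 → $1,207.10
  Jul: +$603.55 → $1,810.65
  Aug: +$603.55 − $4,349.64 → -$1,935.44
  Sep: +$603.55 − $1,987.56 → -$3,319.45
  Oct: +$603.55 → -$2,715.90
  Nov: +$603.55 → -$2,112.35
  Dec: +$603.55 → -$1,508.80
  Jan: +$603.55 → -$905.25
  Feb: +$603.55 − $905.40 → -$1,207.10
  Mar: +$603.55 → -$603.55
  Apr: +$603.55 → $0.00
Lowest trial balance = -$3,319.45 (Sep)
Initial deposit = cushion − low point = $1,207.10 − (-$3,319.45) = $4,526.55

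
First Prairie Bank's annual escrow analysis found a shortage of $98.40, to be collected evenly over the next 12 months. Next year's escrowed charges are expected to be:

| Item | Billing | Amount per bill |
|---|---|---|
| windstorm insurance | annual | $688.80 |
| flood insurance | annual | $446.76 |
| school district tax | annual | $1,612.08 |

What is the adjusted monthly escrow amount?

$237.17

Windstorm insurance: $688.80 per year
Flood insurance: $446.76 per year
School district tax: $1,612.08 per year
Total annual escrow = $688.80 + $446.76 + $1,612.08 = $2,747.64
Base monthly escrow = $2,747.64 ÷ 12 = $228.97
Shortage spread = $98.40 / 12 = $8.20/mo
Adjusted monthly = $228.97 + $8.20 = $237.17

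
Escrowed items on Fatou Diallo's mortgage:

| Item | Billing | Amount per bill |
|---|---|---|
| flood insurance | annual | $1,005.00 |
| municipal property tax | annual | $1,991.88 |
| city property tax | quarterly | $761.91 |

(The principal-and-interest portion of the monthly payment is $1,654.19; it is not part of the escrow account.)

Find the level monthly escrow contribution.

Flood insurance — $1,005.00 annually
Municipal property tax — $1,991.88 annually
City property tax — $761.91 × 4 = $3,047.64 annually
Total per year = $6,044.52
Monthly = $6,044.52 ÷ 12 = $503.71

$503.71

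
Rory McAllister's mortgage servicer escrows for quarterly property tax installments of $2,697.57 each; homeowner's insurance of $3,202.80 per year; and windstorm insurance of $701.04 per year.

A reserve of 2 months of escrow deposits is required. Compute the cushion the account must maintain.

$2,449.02

Property tax — $2,697.57 × 4 = $10,790.28
Homeowner's insurance — $3,202.80
Windstorm insurance — $701.04
Total annual escrow = $14,694.12
Per month = $14,694.12 ÷ 12 = $1,224.51
Reserve = 2 × $1,224.51 = $2,449.02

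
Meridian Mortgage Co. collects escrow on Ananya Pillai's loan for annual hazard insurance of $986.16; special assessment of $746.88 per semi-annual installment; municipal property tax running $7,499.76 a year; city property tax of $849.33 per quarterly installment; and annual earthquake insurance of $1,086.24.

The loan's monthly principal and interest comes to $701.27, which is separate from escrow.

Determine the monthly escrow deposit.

$1,205.27

Hazard insurance: $986.16 per year
Special assessment: $746.88 × 2 = $1,493.76 per year
Municipal property tax: $7,499.76 per year
City property tax: $849.33 × 4 = $3,397.32 per year
Earthquake insurance: $1,086.24 per year
Yearly total = $986.16 + $1,493.76 + $7,499.76 + $3,397.32 + $1,086.24 = $14,463.24
Monthly escrow = $14,463.24 / 12 = $1,205.27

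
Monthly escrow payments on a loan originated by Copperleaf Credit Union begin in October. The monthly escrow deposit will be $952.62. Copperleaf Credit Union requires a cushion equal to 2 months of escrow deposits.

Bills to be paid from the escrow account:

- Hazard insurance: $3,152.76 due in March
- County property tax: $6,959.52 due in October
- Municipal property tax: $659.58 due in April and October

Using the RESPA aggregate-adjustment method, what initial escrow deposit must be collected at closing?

Cushion = 2 × $952.62 = $1,905.24
Trial balance (start $0, +$952.62 each month, − disbursements):
  Oct: +$952.62 − $7,619.10 → -$6,666.48
  Nov: +$952.62 → -$5,713.86
  Dec: +$952.62 → -$4,761.24
  Jan: +$952.62 → -$3,808.62
  Feb: +$952.62 → -$2,856.00
  Mar: +$952.62 − $3,152.76 → -$5,056.14
  Apr: +$952.62 − $659.58 → -$4,763.10
  May: +$952.62 → -$3,810.48
  Jun: +$952.62 → -$2,857.86
  Jul: +$952.62 → -$1,905.24
  Aug: +$952.62 → -$952.62
  Sep: +$952.62 → $0.00
Lowest trial balance = -$6,666.48 (Oct)
Initial deposit = cushion − low point = $1,905.24 − (-$6,666.48) = $8,571.72

$8,571.72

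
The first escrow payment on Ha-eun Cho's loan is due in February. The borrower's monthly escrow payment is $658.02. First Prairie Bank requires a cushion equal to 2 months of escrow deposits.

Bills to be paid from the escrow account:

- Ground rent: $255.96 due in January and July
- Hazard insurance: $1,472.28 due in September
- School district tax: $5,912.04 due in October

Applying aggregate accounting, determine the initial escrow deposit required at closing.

Cushion = 2 × $658.02 = $1,316.04
Trial balance (start $0, +$658.02 each month, − disbursements):
  Feb: +$658.02 → $658.02
  Mar: +$658.02 → $1,316.04
  Apr: +$658.02 → $1,974.06
  May: +$658.02 → $2,632.08
  Jun: +$658.02 → $3,290.10
  Jul: +$658.02 − $255.96 → $3,692.16
  Aug: +$658.02 → $4,350.18
  Sep: +$658.02 − $1,472.28 → $3,535.92
  Oct: +$658.02 − $5,912.04 → -$1,718.10
  Nov: +$658.02 → -$1,060.08
  Dec: +$658.02 → -$402.06
  Jan: +$658.02 − $255.96 → $0.00
Lowest trial balance = -$1,718.10 (Oct)
Initial deposit = cushion − low point = $1,316.04 − (-$1,718.10) = $3,034.14

$3,034.14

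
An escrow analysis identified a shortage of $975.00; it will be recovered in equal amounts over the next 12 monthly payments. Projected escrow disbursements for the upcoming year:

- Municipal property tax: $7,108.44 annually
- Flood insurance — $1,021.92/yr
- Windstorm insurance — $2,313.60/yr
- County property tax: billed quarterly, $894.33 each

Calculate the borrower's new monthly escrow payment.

Municipal property tax — $7,108.44/yr
Flood insurance — $1,021.92/yr
Windstorm insurance — $2,313.60/yr
County property tax — $894.33 × 4 = $3,577.32/yr
Yearly total = $14,021.28
Per month = $14,021.28 / 12 = $1,168.44
Monthly shortage recovery: $975.00 / 12 = $81.25
New monthly escrow = $1,168.44 + $81.25 = $1,249.69

$1,249.69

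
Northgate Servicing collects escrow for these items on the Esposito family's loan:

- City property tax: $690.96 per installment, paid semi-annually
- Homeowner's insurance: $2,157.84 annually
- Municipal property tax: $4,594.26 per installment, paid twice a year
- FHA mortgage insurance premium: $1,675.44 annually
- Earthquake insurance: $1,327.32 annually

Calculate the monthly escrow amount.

City property tax — $690.96 × 2 = $1,381.92/yr
Homeowner's insurance — $2,157.84/yr
Municipal property tax — $4,594.26 × 2 = $9,188.52/yr
FHA mortgage insurance premium — $1,675.44/yr
Earthquake insurance — $1,327.32/yr
Combined annual = $15,731.04
Base monthly escrow = $15,731.04 / 12 = $1,310.92

$1,310.92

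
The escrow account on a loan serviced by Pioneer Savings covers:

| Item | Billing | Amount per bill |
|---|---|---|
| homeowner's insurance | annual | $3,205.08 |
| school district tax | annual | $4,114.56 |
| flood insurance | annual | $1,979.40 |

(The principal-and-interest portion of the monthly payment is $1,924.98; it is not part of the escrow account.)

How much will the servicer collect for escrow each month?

$774.92

Homeowner's insurance: $3,205.08/yr
School district tax: $4,114.56/yr
Flood insurance: $1,979.40/yr
Annual escrow total = $9,299.04
Per month = $9,299.04 / 12 = $774.92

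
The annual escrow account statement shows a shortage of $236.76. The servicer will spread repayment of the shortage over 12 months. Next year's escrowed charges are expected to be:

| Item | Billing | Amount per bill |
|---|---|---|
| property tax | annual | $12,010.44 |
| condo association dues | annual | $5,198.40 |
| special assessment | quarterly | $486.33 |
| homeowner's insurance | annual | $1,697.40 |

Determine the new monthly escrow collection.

$1,757.36

Property tax = $12,010.44/yr
Condo association dues = $5,198.40/yr
Special assessment = $486.33 × 4 = $1,945.32/yr
Homeowner's insurance = $1,697.40/yr
Annual escrow total = $20,851.56
Base monthly escrow = $20,851.56 ÷ 12 = $1,737.63
Monthly shortage recovery: $236.76 / 12 = $19.73
Adjusted monthly = $1,737.63 + $19.73 = $1,757.36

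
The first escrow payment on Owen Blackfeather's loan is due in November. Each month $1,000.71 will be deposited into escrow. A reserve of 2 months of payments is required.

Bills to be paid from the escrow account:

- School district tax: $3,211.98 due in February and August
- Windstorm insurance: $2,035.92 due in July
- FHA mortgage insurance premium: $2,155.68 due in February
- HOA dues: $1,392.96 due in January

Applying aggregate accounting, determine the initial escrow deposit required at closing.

Cushion = 2 × $1,000.71 = $2,001.42
Trial balance (start $0, +$1,000.71 each month, − disbursements):
  Nov: +$1,000.71 → $1,000.71
  Dec: +$1,000.71 → $2,001.42
  Jan: +$1,000.71 − $1,392.96 → $1,609.17
  Feb: +$1,000.71 − $5,367.66 → -$2,757.78
  Mar: +$1,000.71 → -$1,757.07
  Apr: +$1,000.71 → -$756.36
  May: +$1,000.71 → $244.35
  Jun: +$1,000.71 → $1,245.06
  Jul: +$1,000.71 − $2,035.92 → $209.85
  Aug: +$1,000.71 − $3,211.98 → -$2,001.42
  Sep: +$1,000.71 → -$1,000.71
  Oct: +$1,000.71 → $0.00
Lowest trial balance = -$2,757.78 (Feb)
Initial deposit = cushion − low point = $2,001.42 − (-$2,757.78) = $4,759.20

$4,759.20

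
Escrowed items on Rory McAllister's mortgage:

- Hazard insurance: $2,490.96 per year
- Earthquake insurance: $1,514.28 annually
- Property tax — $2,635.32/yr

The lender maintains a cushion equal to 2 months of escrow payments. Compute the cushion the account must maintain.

Hazard insurance — $2,490.96/yr
Earthquake insurance — $1,514.28/yr
Property tax — $2,635.32/yr
Combined annual = $6,640.56
Per month = $6,640.56 ÷ 12 = $553.38
Required cushion = 2 × $553.38 = $1,106.76

$1,106.76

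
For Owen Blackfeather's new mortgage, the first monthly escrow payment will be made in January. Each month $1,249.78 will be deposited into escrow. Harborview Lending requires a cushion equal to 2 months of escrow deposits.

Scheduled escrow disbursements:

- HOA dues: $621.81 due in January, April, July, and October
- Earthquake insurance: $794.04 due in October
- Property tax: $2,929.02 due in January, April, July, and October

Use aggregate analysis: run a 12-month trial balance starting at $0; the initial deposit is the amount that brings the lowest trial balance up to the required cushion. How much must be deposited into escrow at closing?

Cushion = 2 × $1,249.78 = $2,499.56
Trial balance (start $0, +$1,249.78 each month, − disbursements):
  Jan: +$1,249.78 − $3,550.83 → -$2,301.05
  Feb: +$1,249.78 → -$1,051.27
  Mar: +$1,249.78 → $198.51
  Apr: +$1,249.78 − $3,550.83 → -$2,102.54
  May: +$1,249.78 → -$852.76
  Jun: +$1,249.78 → $397.02
  Jul: +$1,249.78 − $3,550.83 → -$1,904.03
  Aug: +$1,249.78 → -$654.25
  Sep: +$1,249.78 → $595.53
  Oct: +$1,249.78 − $4,344.87 → -$2,499.56
  Nov: +$1,249.78 → -$1,249.78
  Dec: +$1,249.78 → $0.00
Lowest trial balance = -$2,499.56 (Oct)
Initial deposit = cushion − low point = $2,499.56 − (-$2,499.56) = $4,999.12

$4,999.12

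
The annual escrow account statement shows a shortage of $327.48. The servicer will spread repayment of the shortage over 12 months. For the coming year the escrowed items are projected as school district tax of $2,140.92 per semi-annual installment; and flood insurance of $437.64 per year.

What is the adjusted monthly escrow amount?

$420.58

School district tax — $2,140.92 × 2 = $4,281.84
Flood insurance — $437.64
Total annual escrow = $4,719.48
Monthly = $4,719.48 / 12 = $393.29
Monthly shortage recovery: $327.48 / 12 = $27.29
New monthly escrow = $393.29 + $27.29 = $420.58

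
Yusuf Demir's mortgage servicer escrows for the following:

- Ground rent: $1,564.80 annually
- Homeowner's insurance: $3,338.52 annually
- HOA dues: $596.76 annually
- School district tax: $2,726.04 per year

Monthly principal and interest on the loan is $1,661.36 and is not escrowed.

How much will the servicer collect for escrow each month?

Ground rent: $1,564.80/yr
Homeowner's insurance: $3,338.52/yr
HOA dues: $596.76/yr
School district tax: $2,726.04/yr
Yearly total = $1,564.80 + $3,338.52 + $596.76 + $2,726.04 = $8,226.12
Monthly escrow = $8,226.12 ÷ 12 = $685.51

$685.51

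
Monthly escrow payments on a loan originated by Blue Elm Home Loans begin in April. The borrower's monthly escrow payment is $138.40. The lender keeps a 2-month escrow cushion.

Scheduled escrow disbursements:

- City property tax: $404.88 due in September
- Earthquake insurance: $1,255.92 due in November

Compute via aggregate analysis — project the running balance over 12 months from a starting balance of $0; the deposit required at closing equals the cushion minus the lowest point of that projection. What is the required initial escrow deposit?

$830.40

Cushion = 2 × $138.40 = $276.80
Trial balance (start $0, +$138.40 each month, − disbursements):
  Apr: +$138.40 → $138.40
  May: +$138.40 → $276.80
  Jun: +$138.40 → $415.20
  Jul: +$138.40 → $553.60
  Aug: +$138.40 → $692.00
  Sep: +$138.40 − $404.88 → $425.52
  Oct: +$138.40 → $563.92
  Nov: +$138.40 − $1,255.92 → -$553.60
  Dec: +$138.40 → -$415.20
  Jan: +$138.40 → -$276.80
  Feb: +$138.40 → -$138.40
  Mar: +$138.40 → $0.00
Lowest trial balance = -$553.60 (Nov)
Initial deposit = cushion − low point = $276.80 − (-$553.60) = $830.40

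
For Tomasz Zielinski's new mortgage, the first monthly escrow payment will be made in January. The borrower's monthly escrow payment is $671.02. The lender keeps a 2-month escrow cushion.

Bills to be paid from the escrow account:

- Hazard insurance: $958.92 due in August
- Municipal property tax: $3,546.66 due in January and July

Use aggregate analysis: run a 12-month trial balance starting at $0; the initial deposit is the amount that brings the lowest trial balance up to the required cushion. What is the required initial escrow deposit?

Cushion = 2 × $671.02 = $1,342.04
Trial balance (start $0, +$671.02 each month, − disbursements):
  Jan: +$671.02 − $3,546.66 → -$2,875.64
  Feb: +$671.02 → -$2,204.62
  Mar: +$671.02 → -$1,533.60
  Apr: +$671.02 → -$862.58
  May: +$671.02 → -$191.56
  Jun: +$671.02 → $479.46
  Jul: +$671.02 − $3,546.66 → -$2,396.18
  Aug: +$671.02 − $958.92 → -$2,684.08
  Sep: +$671.02 → -$2,013.06
  Oct: +$671.02 → -$1,342.04
  Nov: +$671.02 → -$671.02
  Dec: +$671.02 → $0.00
Lowest trial balance = -$2,875.64 (Jan)
Initial deposit = cushion − low point = $1,342.04 − (-$2,875.64) = $4,217.68

$4,217.68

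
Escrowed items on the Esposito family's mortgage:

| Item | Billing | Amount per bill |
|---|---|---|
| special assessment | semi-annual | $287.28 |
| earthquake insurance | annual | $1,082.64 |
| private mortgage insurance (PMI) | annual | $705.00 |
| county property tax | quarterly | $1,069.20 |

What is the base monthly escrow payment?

$553.25

Special assessment = $287.28 × 2 = $574.56 per year
Earthquake insurance = $1,082.64 per year
Private mortgage insurance (PMI) = $705.00 per year
County property tax = $1,069.20 × 4 = $4,276.80 per year
Combined annual = $6,639.00
Monthly escrow = $6,639.00 / 12 = $553.25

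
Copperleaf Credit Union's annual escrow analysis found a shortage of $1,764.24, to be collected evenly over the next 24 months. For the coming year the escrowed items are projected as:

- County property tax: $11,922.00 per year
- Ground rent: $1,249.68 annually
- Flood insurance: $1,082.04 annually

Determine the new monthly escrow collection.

County property tax: $11,922.00/yr
Ground rent: $1,249.68/yr
Flood insurance: $1,082.04/yr
Yearly total = $14,253.72
Per month = $14,253.72 ÷ 12 = $1,187.81
Monthly shortage recovery: $1,764.24 ÷ 24 = $73.51
New monthly escrow = $1,187.81 + $73.51 = $1,261.32

$1,261.32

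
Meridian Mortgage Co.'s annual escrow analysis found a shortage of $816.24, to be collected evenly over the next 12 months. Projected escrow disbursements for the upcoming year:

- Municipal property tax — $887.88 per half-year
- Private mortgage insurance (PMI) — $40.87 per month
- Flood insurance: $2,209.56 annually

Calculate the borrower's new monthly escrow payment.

$441.00

Municipal property tax — $887.88 × 2 = $1,775.76
Private mortgage insurance (PMI) — $40.87 × 12 = $490.44
Flood insurance — $2,209.56
Total annual escrow = $1,775.76 + $490.44 + $2,209.56 = $4,475.76
Per month = $4,475.76 / 12 = $372.98
Shortage per month = $816.24 ÷ 12 = $68.02
New monthly escrow = $372.98 + $68.02 = $441.00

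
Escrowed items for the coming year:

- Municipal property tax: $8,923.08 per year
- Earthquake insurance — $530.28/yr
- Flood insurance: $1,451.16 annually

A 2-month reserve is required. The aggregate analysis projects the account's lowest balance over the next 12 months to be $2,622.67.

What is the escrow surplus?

$805.25

Municipal property tax: $8,923.08
Earthquake insurance: $530.28
Flood insurance: $1,451.16
Total annual escrow = $10,904.52
Per month = $10,904.52 / 12 = $908.71
Required reserve = 2 × $908.71 = $1,817.42
Excess over cushion: $2,622.67 − $1,817.42 = $805.25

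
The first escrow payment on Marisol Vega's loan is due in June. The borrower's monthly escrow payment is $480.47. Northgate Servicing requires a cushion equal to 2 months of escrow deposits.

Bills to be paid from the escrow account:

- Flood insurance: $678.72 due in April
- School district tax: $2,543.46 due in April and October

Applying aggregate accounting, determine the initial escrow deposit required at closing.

Cushion = 2 × $480.47 = $960.94
Trial balance (start $0, +$480.47 each month, − disbursements):
  Jun: +$480.47 → $480.47
  Jul: +$480.47 → $960.94
  Aug: +$480.47 → $1,441.41
  Sep: +$480.47 → $1,921.88
  Oct: +$480.47 − $2,543.46 → -$141.11
  Nov: +$480.47 → $339.36
  Dec: +$480.47 → $819.83
  Jan: +$480.47 → $1,300.30
  Feb: +$480.47 → $1,780.77
  Mar: +$480.47 → $2,261.24
  Apr: +$480.47 − $3,222.18 → -$480.47
  May: +$480.47 → $0.00
Lowest trial balance = -$480.47 (Apr)
Initial deposit = cushion − low point = $960.94 − (-$480.47) = $1,441.41

$1,441.41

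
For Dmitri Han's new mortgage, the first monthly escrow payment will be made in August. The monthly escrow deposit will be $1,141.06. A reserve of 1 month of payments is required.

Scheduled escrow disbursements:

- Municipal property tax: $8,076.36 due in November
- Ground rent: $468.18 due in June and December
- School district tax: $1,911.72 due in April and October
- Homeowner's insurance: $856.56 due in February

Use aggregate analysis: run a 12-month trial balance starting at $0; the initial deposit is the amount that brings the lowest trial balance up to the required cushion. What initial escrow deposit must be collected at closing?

Cushion = 1 × $1,141.06 = $1,141.06
Trial balance (start $0, +$1,141.06 each month, − disbursements):
  Aug: +$1,141.06 → $1,141.06
  Sep: +$1,141.06 → $2,282.12
  Oct: +$1,141.06 − $1,911.72 → $1,511.46
  Nov: +$1,141.06 − $8,076.36 → -$5,423.84
  Dec: +$1,141.06 − $468.18 → -$4,750.96
  Jan: +$1,141.06 → -$3,609.90
  Feb: +$1,141.06 − $856.56 → -$3,325.40
  Mar: +$1,141.06 → -$2,184.34
  Apr: +$1,141.06 − $1,911.72 → -$2,955.00
  May: +$1,141.06 → -$1,813.94
  Jun: +$1,141.06 − $468.18 → -$1,141.06
  Jul: +$1,141.06 → $0.00
Lowest trial balance = -$5,423.84 (Nov)
Initial deposit = cushion − low point = $1,141.06 − (-$5,423.84) = $6,564.90

$6,564.90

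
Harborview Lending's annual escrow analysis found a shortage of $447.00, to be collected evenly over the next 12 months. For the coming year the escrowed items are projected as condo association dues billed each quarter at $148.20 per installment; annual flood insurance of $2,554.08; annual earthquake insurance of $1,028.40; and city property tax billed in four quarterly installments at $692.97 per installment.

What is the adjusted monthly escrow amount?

$616.18

Condo association dues — $148.20 × 4 = $592.80 per year
Flood insurance — $2,554.08 per year
Earthquake insurance — $1,028.40 per year
City property tax — $692.97 × 4 = $2,771.88 per year
Yearly total = $592.80 + $2,554.08 + $1,028.40 + $2,771.88 = $6,947.16
Per month = $6,947.16 ÷ 12 = $578.93
Monthly shortage recovery: $447.00 / 12 = $37.25
Adjusted monthly = $578.93 + $37.25 = $616.18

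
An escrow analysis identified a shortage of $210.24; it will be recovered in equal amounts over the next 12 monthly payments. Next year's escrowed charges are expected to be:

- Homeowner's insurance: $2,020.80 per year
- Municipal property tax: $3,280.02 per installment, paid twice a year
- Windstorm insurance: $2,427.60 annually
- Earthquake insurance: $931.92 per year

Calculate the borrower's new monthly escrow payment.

$1,012.55

Homeowner's insurance = $2,020.80/yr
Municipal property tax = $3,280.02 × 2 = $6,560.04/yr
Windstorm insurance = $2,427.60/yr
Earthquake insurance = $931.92/yr
Combined annual = $2,020.80 + $6,560.04 + $2,427.60 + $931.92 = $11,940.36
Monthly = $11,940.36 ÷ 12 = $995.03
Shortage spread = $210.24 ÷ 12 = $17.52/mo
Adjusted monthly = $995.03 + $17.52 = $1,012.55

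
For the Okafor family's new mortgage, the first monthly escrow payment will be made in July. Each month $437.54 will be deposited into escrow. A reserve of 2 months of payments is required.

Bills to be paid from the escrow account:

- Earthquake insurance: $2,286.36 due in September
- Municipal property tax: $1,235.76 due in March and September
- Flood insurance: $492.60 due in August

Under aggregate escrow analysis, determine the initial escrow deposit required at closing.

Cushion = 2 × $437.54 = $875.08
Trial balance (start $0, +$437.54 each month, − disbursements):
  Jul: +$437.54 → $437.54
  Aug: +$437.54 − $492.60 → $382.48
  Sep: +$437.54 − $3,522.12 → -$2,702.10
  Oct: +$437.54 → -$2,264.56
  Nov: +$437.54 → -$1,827.02
  Dec: +$437.54 → -$1,389.48
  Jan: +$437.54 → -$951.94
  Feb: +$437.54 → -$514.40
  Mar: +$437.54 − $1,235.76 → -$1,312.62
  Apr: +$437.54 → -$875.08
  May: +$437.54 → -$437.54
  Jun: +$437.54 → $0.00
Lowest trial balance = -$2,702.10 (Sep)
Initial deposit = cushion − low point = $875.08 − (-$2,702.10) = $3,577.18

$3,577.18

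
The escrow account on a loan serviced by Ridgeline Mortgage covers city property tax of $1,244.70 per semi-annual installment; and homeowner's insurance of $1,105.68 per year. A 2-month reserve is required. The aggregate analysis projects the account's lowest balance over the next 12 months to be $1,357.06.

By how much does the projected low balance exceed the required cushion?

$757.88

City property tax = $1,244.70 × 2 = $2,489.40 annually
Homeowner's insurance = $1,105.68 annually
Total per year = $2,489.40 + $1,105.68 = $3,595.08
Base monthly escrow = $3,595.08 ÷ 12 = $299.59
Required cushion = 2 × $299.59 = $599.18
Excess over cushion: $1,357.06 − $599.18 = $757.88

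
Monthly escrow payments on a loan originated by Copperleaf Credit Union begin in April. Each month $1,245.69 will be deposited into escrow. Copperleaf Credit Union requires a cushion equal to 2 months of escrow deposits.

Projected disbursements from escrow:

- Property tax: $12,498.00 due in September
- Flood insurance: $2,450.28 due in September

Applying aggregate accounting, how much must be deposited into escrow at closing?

$9,965.52

Cushion = 2 × $1,245.69 = $2,491.38
Trial balance (start $0, +$1,245.69 each month, − disbursements):
  Apr: +$1,245.69 → $1,245.69
  May: +$1,245.69 → $2,491.38
  Jun: +$1,245.69 → $3,737.07
  Jul: +$1,245.69 → $4,982.76
  Aug: +$1,245.69 → $6,228.45
  Sep: +$1,245.69 − $14,948.28 → -$7,474.14
  Oct: +$1,245.69 → -$6,228.45
  Nov: +$1,245.69 → -$4,982.76
  Dec: +$1,245.69 → -$3,737.07
  Jan: +$1,245.69 → -$2,491.38
  Feb: +$1,245.69 → -$1,245.69
  Mar: +$1,245.69 → $0.00
Lowest trial balance = -$7,474.14 (Sep)
Initial deposit = cushion − low point = $2,491.38 − (-$7,474.14) = $9,965.52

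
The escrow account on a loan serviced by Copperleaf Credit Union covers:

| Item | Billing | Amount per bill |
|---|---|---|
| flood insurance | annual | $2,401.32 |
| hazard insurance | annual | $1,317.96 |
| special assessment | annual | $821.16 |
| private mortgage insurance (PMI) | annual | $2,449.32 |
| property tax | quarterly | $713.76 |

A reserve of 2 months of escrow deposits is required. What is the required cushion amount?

$1,640.80

Flood insurance — $2,401.32
Hazard insurance — $1,317.96
Special assessment — $821.16
Private mortgage insurance (PMI) — $2,449.32
Property tax — $713.76 × 4 = $2,855.04
Total annual escrow = $9,844.80
Per month = $9,844.80 ÷ 12 = $820.40
Required cushion = 2 × $820.40 = $1,640.80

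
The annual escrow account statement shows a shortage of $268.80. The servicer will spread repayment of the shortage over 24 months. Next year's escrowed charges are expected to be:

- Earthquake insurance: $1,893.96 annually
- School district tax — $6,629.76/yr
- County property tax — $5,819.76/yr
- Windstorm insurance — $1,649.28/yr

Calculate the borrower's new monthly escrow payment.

$1,343.93

Earthquake insurance — $1,893.96 per year
School district tax — $6,629.76 per year
County property tax — $5,819.76 per year
Windstorm insurance — $1,649.28 per year
Total per year = $15,992.76
Per month = $15,992.76 / 12 = $1,332.73
Monthly shortage recovery: $268.80 ÷ 24 = $11.20
New monthly escrow = $1,332.73 + $11.20 = $1,343.93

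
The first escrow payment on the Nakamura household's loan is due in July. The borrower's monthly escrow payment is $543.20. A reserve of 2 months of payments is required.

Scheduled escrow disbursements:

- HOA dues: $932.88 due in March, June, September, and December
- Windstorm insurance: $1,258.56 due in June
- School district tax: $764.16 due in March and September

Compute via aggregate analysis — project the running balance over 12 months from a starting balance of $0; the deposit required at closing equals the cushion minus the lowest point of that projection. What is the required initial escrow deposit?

Cushion = 2 × $543.20 = $1,086.40
Trial balance (start $0, +$543.20 each month, − disbursements):
  Jul: +$543.20 → $543.20
  Aug: +$543.20 → $1,086.40
  Sep: +$543.20 − $1,697.04 → -$67.44
  Oct: +$543.20 → $475.76
  Nov: +$543.20 → $1,018.96
  Dec: +$543.20 − $932.88 → $629.28
  Jan: +$543.20 → $1,172.48
  Feb: +$543.20 → $1,715.68
  Mar: +$543.20 − $1,697.04 → $561.84
  Apr: +$543.20 → $1,105.04
  May: +$543.20 → $1,648.24
  Jun: +$543.20 − $2,191.44 → $0.00
Lowest trial balance = -$67.44 (Sep)
Initial deposit = cushion − low point = $1,086.40 − (-$67.44) = $1,153.84

$1,153.84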